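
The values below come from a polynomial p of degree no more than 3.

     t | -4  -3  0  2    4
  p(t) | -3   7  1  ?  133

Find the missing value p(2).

27

The 4 known points determine the degree-3 polynomial uniquely.
Write p(t) = at^3 + bt^2 + ct + d. Substituting each data point gives a linear system:
  -64a + 16b - 4c + d = -3
  -27a + 9b - 3c + d = 7
  d = 1
  64a + 16b + 4c + d = 133
Solving the system yields a = 1, b = 4, c = 1, d = 1.
So p(t) = t^3 + 4t^2 + t + 1.
Then p(2) = 27.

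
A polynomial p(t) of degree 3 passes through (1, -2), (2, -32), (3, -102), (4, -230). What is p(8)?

-1682

Forward differences of the values at t = 1, 2, 3, 4:
  p  : -2  -32  -102  -230
  Δ  : -30  -70  -128
  Δ^2: -40  -58
  Δ^3: -18
The third differences are constant, confirming degree 3.
Interpolating (Newton forward form) and evaluating at t = 8 gives p(8) = -1682.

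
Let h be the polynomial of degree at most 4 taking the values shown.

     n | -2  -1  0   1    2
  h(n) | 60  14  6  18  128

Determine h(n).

Write h(n) = an^4 + bn^3 + cn^2 + dn + e. Substituting each data point gives a linear system:
  16a - 8b + 4c - 2d + e = 60
  a - b + c - d + e = 14
  e = 6
  a + b + c + d + e = 18
  16a + 8b + 4c + 2d + e = 128
Solving the system yields a = 4, b = 5, c = 6, d = -3, e = 6.
So h(n) = 4n^4 + 5n^3 + 6n^2 - 3n + 6.
Check: h(1) = 18. ✓

h(n) = 4n^4 + 5n^3 + 6n^2 - 3n + 6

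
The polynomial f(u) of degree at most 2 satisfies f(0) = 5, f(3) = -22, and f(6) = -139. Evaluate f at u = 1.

Forward differences of the values at u = 0, 3, 6:
  f  : 5  -22  -139
  Δ  : -27  -117
  Δ^2: -90
The second differences are constant, confirming degree 2.
Interpolating (Newton forward form) and evaluating at u = 1 gives f(1) = 6.

6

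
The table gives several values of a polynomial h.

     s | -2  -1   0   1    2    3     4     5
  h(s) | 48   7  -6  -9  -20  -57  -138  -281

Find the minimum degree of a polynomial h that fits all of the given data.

Forward differences of the values at s = -2, -1, 0, 1, 2, 3, 4, 5:
  h  : 48  7  -6  -9  -20  -57  -138  -281
  Δ  : -41  -13  -3  -11  -37  -81  -143
  Δ^2: 28  10  -8  -26  -44  -62
  Δ^3: -18  -18  -18  -18  -18
  Δ^4: 0  0  0  0
  Δ^5: 0  0  0
  Δ^6: 0  0
  Δ^7: 0
The third differences are constant (-18) and nonzero, while all higher differences vanish, so the minimal degree is 3.

3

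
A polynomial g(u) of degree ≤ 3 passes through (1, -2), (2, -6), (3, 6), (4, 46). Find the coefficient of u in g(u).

Write g(u) = au^3 + bu^2 + cu + d. Substituting each data point gives a linear system:
  a + b + c + d = -2
  8a + 4b + 2c + d = -6
  27a + 9b + 3c + d = 6
  64a + 16b + 4c + d = 46
Solving the system yields a = 2, b = -4, c = -6, d = 6.
So g(u) = 2u^3 - 4u^2 - 6u + 6.
The coefficient of u is -6.

-6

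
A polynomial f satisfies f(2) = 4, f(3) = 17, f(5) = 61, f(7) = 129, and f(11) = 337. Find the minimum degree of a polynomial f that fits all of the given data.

2

Divided differences on the nodes 2, 3, 5, 7, 11:
  order 0: 4  17  61  129  337
  order 1: 13  22  34  52
  order 2: 3  3  3
  order 3: 0  0
  order 4: 0
The order-2 divided differences are all 3 (nonzero) and every higher order vanishes, so the data lies on a polynomial of degree exactly 2.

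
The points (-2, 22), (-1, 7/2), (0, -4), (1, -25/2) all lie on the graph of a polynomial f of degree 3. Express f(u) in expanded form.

Write f(u) = au^3 + bu^2 + cu + d. Substituting each data point gives a linear system:
  -8a + 4b - 2c + d = 22
  -a + b - c + d = 7/2
  d = -4
  a + b + c + d = -25/2
Solving the system yields a = -2, b = -1/2, c = -6, d = -4.
So f(u) = -2u^3 - (1/2)u^2 - 6u - 4.
Check: f(0) = -4. ✓

f(u) = -2u^3 - (1/2)u^2 - 6u - 4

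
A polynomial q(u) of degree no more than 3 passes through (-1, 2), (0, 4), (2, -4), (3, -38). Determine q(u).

Using the Lagrange interpolation formula with nodes -1, 0, 2, 3:
  L_0(u) = u(u - 2)(u - 3) / -12
  L_1(u) = (u + 1)(u - 2)(u - 3) / 6
  L_2(u) = (u + 1)u(u - 3) / -6
  L_3(u) = (u + 1)u(u - 2) / 12
Then q(u) = 2·L_0(u) + 4·L_1(u) - 4·L_2(u) - 38·L_3(u).
Expanding and collecting terms gives q(u) = -2u³ + 4u + 4.
Check: q(0) = 4. ✓

q(u) = -2u^3 + 4u + 4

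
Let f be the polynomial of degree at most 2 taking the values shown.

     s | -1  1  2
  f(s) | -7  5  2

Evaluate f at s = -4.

-70

Write f(s) = as^2 + bs + c. Substituting each data point gives a linear system:
  a - b + c = -7
  a + b + c = 5
  4a + 2b + c = 2
Solving the system yields a = -3, b = 6, c = 2.
So f(s) = -3s² + 6s + 2.
Then f(-4) = -70.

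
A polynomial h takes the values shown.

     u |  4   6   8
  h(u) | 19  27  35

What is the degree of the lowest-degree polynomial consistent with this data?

1

Forward differences of the values at u = 4, 6, 8:
  h  : 19  27  35
  Δ  : 8  8
  Δ^2: 0
The first differences are constant (8) and nonzero, while all higher differences vanish, so the minimal degree is 1.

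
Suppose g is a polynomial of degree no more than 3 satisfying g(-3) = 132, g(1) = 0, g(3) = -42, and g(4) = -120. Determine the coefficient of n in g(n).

Write g(n) = an^3 + bn^2 + cn + d. Substituting each data point gives a linear system:
  -27a + 9b - 3c + d = 132
  a + b + c + d = 0
  27a + 9b + 3c + d = -42
  64a + 16b + 4c + d = -120
Solving the system yields a = -3, b = 5, c = -2, d = 0.
So g(n) = -3n^3 + 5n^2 - 2n.
The coefficient of n is -2.

-2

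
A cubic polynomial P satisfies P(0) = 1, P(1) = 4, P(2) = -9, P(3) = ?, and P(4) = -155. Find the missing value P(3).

-56

The 4 known points determine the degree-3 polynomial uniquely.
Write P(u) = au^3 + bu^2 + cu + d. Substituting each data point gives a linear system:
  d = 1
  a + b + c + d = 4
  8a + 4b + 2c + d = -9
  64a + 16b + 4c + d = -155
Solving the system yields a = -3, b = 1, c = 5, d = 1.
So P(u) = -3u^3 + u^2 + 5u + 1.
Then P(3) = -56.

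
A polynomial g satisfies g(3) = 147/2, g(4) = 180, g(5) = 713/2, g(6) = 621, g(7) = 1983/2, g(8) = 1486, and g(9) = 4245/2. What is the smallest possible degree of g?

Forward differences of the values at u = 3, 4, 5, 6, 7, 8, 9:
  g  : 147/2  180  713/2  621  1983/2  1486  4245/2
  Δ  : 213/2  353/2  529/2  741/2  989/2  1273/2
  Δ^2: 70  88  106  124  142
  Δ^3: 18  18  18  18
  Δ^4: 0  0  0
  Δ^5: 0  0
  Δ^6: 0
The third differences are constant (18) and nonzero, while all higher differences vanish, so the minimal degree is 3.

3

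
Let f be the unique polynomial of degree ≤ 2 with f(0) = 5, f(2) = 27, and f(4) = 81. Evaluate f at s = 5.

Write f(s) = as^2 + bs + c. Substituting each data point gives a linear system:
  c = 5
  4a + 2b + c = 27
  16a + 4b + c = 81
Solving the system yields a = 4, b = 3, c = 5.
So f(s) = 4s^2 + 3s + 5.
Then f(5) = 120.

120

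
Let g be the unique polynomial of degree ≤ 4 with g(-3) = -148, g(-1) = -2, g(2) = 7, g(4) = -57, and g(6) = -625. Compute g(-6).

Write g(u) = au^4 + bu^3 + cu^2 + du + e. Substituting each data point gives a linear system:
  81a - 27b + 9c - 3d + e = -148
  a - b + c - d + e = -2
  16a + 8b + 4c + 2d + e = 7
  256a + 64b + 16c + 4d + e = -57
  1296a + 216b + 36c + 6d + e = -625
Solving the system yields a = -1, b = 3, c = 1, d = -2, e = -1.
So g(u) = -u^4 + 3u^3 + u^2 - 2u - 1.
Then g(-6) = -1897.

-1897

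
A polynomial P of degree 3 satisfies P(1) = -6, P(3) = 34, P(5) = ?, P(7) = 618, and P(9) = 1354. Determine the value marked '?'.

The 4 known points determine the degree-3 polynomial uniquely.
Write P(t) = at^3 + bt^2 + ct + d. Substituting each data point gives a linear system:
  a + b + c + d = -6
  27a + 9b + 3c + d = 34
  343a + 49b + 7c + d = 618
  729a + 81b + 9c + d = 1354
Solving the system yields a = 2, b = -1, c = -2, d = -5.
So P(t) = 2t^3 - t^2 - 2t - 5.
Then P(5) = 210.

210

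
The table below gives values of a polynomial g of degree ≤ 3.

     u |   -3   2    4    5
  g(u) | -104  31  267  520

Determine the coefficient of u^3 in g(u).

4

Write g(u) = au^3 + bu^2 + cu + d. Substituting each data point gives a linear system:
  -27a + 9b - 3c + d = -104
  8a + 4b + 2c + d = 31
  64a + 16b + 4c + d = 267
  125a + 25b + 5c + d = 520
Solving the system yields a = 4, b = 1, c = 0, d = -5.
So g(u) = 4u^3 + u^2 - 5.
The leading coefficient is 4.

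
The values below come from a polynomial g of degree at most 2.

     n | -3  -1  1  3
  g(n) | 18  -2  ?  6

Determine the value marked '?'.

-6

On equispaced nodes a degree-2 polynomial has vanishing third forward difference, so
  - g(-3) + 3·g(-1) - 3·g(1) + g(3) = 0.
Substituting the known values and solving for g(1):
  -3·g(1) = 18
  g(1) = -6.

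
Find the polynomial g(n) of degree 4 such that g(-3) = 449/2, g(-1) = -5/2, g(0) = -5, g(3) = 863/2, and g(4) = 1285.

g(n) = 4n^4 + 4n^3 + n^2 - (3/2)n - 5

Write g(n) = an^4 + bn^3 + cn^2 + dn + e. Substituting each data point gives a linear system:
  81a - 27b + 9c - 3d + e = 449/2
  a - b + c - d + e = -5/2
  e = -5
  81a + 27b + 9c + 3d + e = 863/2
  256a + 64b + 16c + 4d + e = 1285
Solving the system yields a = 4, b = 4, c = 1, d = -3/2, e = -5.
So g(n) = 4n^4 + 4n^3 + n^2 - (3/2)n - 5.
Check: g(4) = 1285. ✓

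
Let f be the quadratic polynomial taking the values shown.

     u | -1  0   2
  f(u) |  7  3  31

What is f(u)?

Using the Lagrange interpolation formula with nodes -1, 0, 2:
  L_0(u) = u(u - 2) / 3
  L_1(u) = (u + 1)(u - 2) / -2
  L_2(u) = (u + 1)u / 6
Then f(u) = 7·L_0(u) + 3·L_1(u) + 31·L_2(u).
Expanding and collecting terms gives f(u) = 6u^2 + 2u + 3.
Check: f(0) = 3. ✓

f(u) = 6u^2 + 2u + 3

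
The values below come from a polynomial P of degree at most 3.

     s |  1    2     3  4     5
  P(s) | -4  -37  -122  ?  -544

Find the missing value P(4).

-283

On equispaced nodes a degree-3 polynomial has vanishing fourth forward difference, so
  P(1) - 4·P(2) + 6·P(3) - 4·P(4) + P(5) = 0.
Substituting the known values and solving for P(4):
  -4·P(4) = 1132
  P(4) = -283.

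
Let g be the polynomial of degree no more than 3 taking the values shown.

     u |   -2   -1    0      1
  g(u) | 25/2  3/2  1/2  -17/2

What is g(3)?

-245/2

Write g(u) = au^3 + bu^2 + cu + d. Substituting each data point gives a linear system:
  -8a + 4b - 2c + d = 25/2
  -a + b - c + d = 3/2
  d = 1/2
  a + b + c + d = -17/2
Solving the system yields a = -3, b = -4, c = -2, d = 1/2.
So g(u) = -3u^3 - 4u^2 - 2u + 1/2.
Then g(3) = -245/2.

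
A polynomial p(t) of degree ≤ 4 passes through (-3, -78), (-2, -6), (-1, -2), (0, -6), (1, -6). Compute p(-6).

Write p(t) = at^4 + bt^3 + ct^2 + dt + e. Substituting each data point gives a linear system:
  81a - 27b + 9c - 3d + e = -78
  16a - 8b + 4c - 2d + e = -6
  a - b + c - d + e = -2
  e = -6
  a + b + c + d + e = -6
Solving the system yields a = -2, b = -2, c = 4, d = 0, e = -6.
So p(t) = -2t⁴ - 2t³ + 4t² - 6.
Then p(-6) = -2022.

-2022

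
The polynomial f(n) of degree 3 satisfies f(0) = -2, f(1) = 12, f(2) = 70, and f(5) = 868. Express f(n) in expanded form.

f(n) = 6n^3 + 4n^2 + 4n - 2

Using the Lagrange interpolation formula with nodes 0, 1, 2, 5:
  L_0(n) = (n - 1)(n - 2)(n - 5) / -10
  L_1(n) = n(n - 2)(n - 5) / 4
  L_2(n) = n(n - 1)(n - 5) / -6
  L_3(n) = n(n - 1)(n - 2) / 60
Then f(n) = -2·L_0(n) + 12·L_1(n) + 70·L_2(n) + 868·L_3(n).
Expanding and collecting terms gives f(n) = 6n^3 + 4n^2 + 4n - 2.
Check: f(2) = 70. ✓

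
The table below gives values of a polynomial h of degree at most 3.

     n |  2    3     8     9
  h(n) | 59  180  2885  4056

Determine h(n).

h(n) = 5n^3 + 5n^2 + n - 3

Using the Lagrange interpolation formula with nodes 2, 3, 8, 9:
  L_0(n) = (n - 3)(n - 8)(n - 9) / -42
  L_1(n) = (n - 2)(n - 8)(n - 9) / 30
  L_2(n) = (n - 2)(n - 3)(n - 9) / -30
  L_3(n) = (n - 2)(n - 3)(n - 8) / 42
Then h(n) = 59·L_0(n) + 180·L_1(n) + 2885·L_2(n) + 4056·L_3(n).
Expanding and collecting terms gives h(n) = 5n^3 + 5n^2 + n - 3.
Check: h(3) = 180. ✓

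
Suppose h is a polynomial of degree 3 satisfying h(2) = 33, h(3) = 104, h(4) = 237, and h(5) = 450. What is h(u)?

h(u) = 3u^3 + 4u^2 - 6u + 5

Using the Lagrange interpolation formula with nodes 2, 3, 4, 5:
  L_0(u) = (u - 3)(u - 4)(u - 5) / -6
  L_1(u) = (u - 2)(u - 4)(u - 5) / 2
  L_2(u) = (u - 2)(u - 3)(u - 5) / -2
  L_3(u) = (u - 2)(u - 3)(u - 4) / 6
Then h(u) = 33·L_0(u) + 104·L_1(u) + 237·L_2(u) + 450·L_3(u).
Expanding and collecting terms gives h(u) = 3u³ + 4u² - 6u + 5.
Check: h(5) = 450. ✓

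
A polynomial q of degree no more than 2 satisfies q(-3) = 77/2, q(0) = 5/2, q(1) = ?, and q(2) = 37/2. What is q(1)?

13/2

The 3 known points determine the degree-2 polynomial uniquely.
Write q(x) = ax^2 + bx + c. Substituting each data point gives a linear system:
  9a - 3b + c = 77/2
  c = 5/2
  4a + 2b + c = 37/2
Solving the system yields a = 4, b = 0, c = 5/2.
So q(x) = 4x² + 5/2.
Then q(1) = 13/2.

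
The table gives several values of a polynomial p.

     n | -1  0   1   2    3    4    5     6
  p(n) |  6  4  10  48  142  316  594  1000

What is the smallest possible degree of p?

Forward differences of the values at n = -1, 0, 1, 2, 3, 4, 5, 6:
  p  : 6  4  10  48  142  316  594  1000
  Δ  : -2  6  38  94  174  278  406
  Δ^2: 8  32  56  80  104  128
  Δ^3: 24  24  24  24  24
  Δ^4: 0  0  0  0
  Δ^5: 0  0  0
  Δ^6: 0  0
  Δ^7: 0
The third differences are constant (24) and nonzero, while all higher differences vanish, so the minimal degree is 3.

3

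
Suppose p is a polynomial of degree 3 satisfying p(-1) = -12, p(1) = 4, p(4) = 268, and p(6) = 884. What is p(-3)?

-124

Write p(u) = au^3 + bu^2 + cu + d. Substituting each data point gives a linear system:
  -a + b - c + d = -12
  a + b + c + d = 4
  64a + 16b + 4c + d = 268
  216a + 36b + 6c + d = 884
Solving the system yields a = 4, b = 0, c = 4, d = -4.
So p(u) = 4u^3 + 4u - 4.
Then p(-3) = -124.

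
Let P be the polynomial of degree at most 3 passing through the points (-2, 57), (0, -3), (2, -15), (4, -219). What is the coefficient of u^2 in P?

Write P(u) = au^3 + bu^2 + cu + d. Substituting each data point gives a linear system:
  -8a + 4b - 2c + d = 57
  d = -3
  8a + 4b + 2c + d = -15
  64a + 16b + 4c + d = -219
Solving the system yields a = -5, b = 6, c = 2, d = -3.
So P(u) = -5u^3 + 6u^2 + 2u - 3.
The coefficient of u^2 is 6.

6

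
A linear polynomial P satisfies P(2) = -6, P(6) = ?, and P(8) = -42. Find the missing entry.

The 2 known points determine the degree-1 polynomial uniquely.
Write P(u) = au + b. Substituting each data point gives a linear system:
  2a + b = -6
  8a + b = -42
Solving the system yields a = -6, b = 6.
So P(u) = -6u + 6.
Then P(6) = -30.

-30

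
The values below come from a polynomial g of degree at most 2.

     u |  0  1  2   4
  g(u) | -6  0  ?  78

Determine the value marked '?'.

16

The 3 known points determine the degree-2 polynomial uniquely.
Write g(u) = au^2 + bu + c. Substituting each data point gives a linear system:
  c = -6
  a + b + c = 0
  16a + 4b + c = 78
Solving the system yields a = 5, b = 1, c = -6.
So g(u) = 5u^2 + u - 6.
Then g(2) = 16.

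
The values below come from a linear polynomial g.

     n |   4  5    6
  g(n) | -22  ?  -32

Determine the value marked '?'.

The 2 known points determine the degree-1 polynomial uniquely.
Write g(n) = an + b. Substituting each data point gives a linear system:
  4a + b = -22
  6a + b = -32
Solving the system yields a = -5, b = -2.
So g(n) = -5n - 2.
Then g(5) = -27.

-27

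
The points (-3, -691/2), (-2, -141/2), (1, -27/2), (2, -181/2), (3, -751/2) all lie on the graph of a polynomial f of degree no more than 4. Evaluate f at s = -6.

Write f(s) = as^4 + bs^3 + cs^2 + ds + e. Substituting each data point gives a linear system:
  81a - 27b + 9c - 3d + e = -691/2
  16a - 8b + 4c - 2d + e = -141/2
  a + b + c + d + e = -27/2
  16a + 8b + 4c + 2d + e = -181/2
  81a + 27b + 9c + 3d + e = -751/2
Solving the system yields a = -4, b = 0, c = -4, d = -5, e = -1/2.
So f(s) = -4s⁴ - 4s² - 5s - 1/2.
Then f(-6) = -10597/2.

-10597/2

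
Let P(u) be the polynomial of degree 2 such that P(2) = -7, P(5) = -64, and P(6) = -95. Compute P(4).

-39

Using the Lagrange interpolation formula with nodes 2, 5, 6:
  L_0(u) = (u - 5)(u - 6) / 12
  L_1(u) = (u - 2)(u - 6) / -3
  L_2(u) = (u - 2)(u - 5) / 4
Then P(u) = -7·L_0(u) - 64·L_1(u) - 95·L_2(u).
Expanding and collecting terms gives P(u) = -3u^2 + 2u + 1.
Evaluating at u = 4: P(4) = -39.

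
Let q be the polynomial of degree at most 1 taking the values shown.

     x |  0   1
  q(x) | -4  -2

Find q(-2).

-8

Using the Lagrange interpolation formula with nodes 0, 1:
  L_0(x) = (x - 1) / -1
  L_1(x) = x / 1
Then q(x) = -4·L_0(x) - 2·L_1(x).
Expanding and collecting terms gives q(x) = 2x - 4.
Evaluating at x = -2: q(-2) = -8.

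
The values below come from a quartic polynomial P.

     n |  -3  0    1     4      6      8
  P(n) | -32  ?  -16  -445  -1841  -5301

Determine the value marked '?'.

The 5 known points determine the degree-4 polynomial uniquely.
Write P(n) = an^4 + bn^3 + cn^2 + dn + e. Substituting each data point gives a linear system:
  81a - 27b + 9c - 3d + e = -32
  a + b + c + d + e = -16
  256a + 64b + 16c + 4d + e = -445
  1296a + 216b + 36c + 6d + e = -1841
  4096a + 512b + 64c + 8d + e = -5301
Solving the system yields a = -1, b = -2, c = -2, d = -6, e = -5.
So P(n) = -n^4 - 2n^3 - 2n^2 - 6n - 5.
Then P(0) = -5.

-5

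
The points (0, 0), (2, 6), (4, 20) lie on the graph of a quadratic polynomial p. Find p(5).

Write p(x) = ax^2 + bx + c. Substituting each data point gives a linear system:
  c = 0
  4a + 2b + c = 6
  16a + 4b + c = 20
Solving the system yields a = 1, b = 1, c = 0.
So p(x) = x² + x.
Then p(5) = 30.

30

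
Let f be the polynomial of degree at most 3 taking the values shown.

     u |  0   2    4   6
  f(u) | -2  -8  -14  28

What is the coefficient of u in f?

Write f(u) = au^3 + bu^2 + cu + d. Substituting each data point gives a linear system:
  d = -2
  8a + 4b + 2c + d = -8
  64a + 16b + 4c + d = -14
  216a + 36b + 6c + d = 28
Solving the system yields a = 1, b = -6, c = 5, d = -2.
So f(u) = u^3 - 6u^2 + 5u - 2.
The coefficient of u is 5.

5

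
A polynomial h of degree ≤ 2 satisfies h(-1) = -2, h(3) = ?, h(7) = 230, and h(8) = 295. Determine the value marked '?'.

The 3 known points determine the degree-2 polynomial uniquely.
Write h(s) = as^2 + bs + c. Substituting each data point gives a linear system:
  a - b + c = -2
  49a + 7b + c = 230
  64a + 8b + c = 295
Solving the system yields a = 4, b = 5, c = -1.
So h(s) = 4s² + 5s - 1.
Then h(3) = 50.

50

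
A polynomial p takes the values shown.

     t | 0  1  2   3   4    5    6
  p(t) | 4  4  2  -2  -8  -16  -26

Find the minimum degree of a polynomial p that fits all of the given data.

2

Forward differences of the values at t = 0, 1, 2, 3, 4, 5, 6:
  p  : 4  4  2  -2  -8  -16  -26
  Δ  : 0  -2  -4  -6  -8  -10
  Δ^2: -2  -2  -2  -2  -2
  Δ^3: 0  0  0  0
  Δ^4: 0  0  0
  Δ^5: 0  0
  Δ^6: 0
The second differences are constant (-2) and nonzero, while all higher differences vanish, so the minimal degree is 2.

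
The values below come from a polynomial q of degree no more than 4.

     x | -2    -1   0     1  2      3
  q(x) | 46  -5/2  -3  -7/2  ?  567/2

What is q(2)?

44

The 5 known points determine the degree-4 polynomial uniquely.
Write q(x) = ax^4 + bx^3 + cx^2 + dx + e. Substituting each data point gives a linear system:
  16a - 8b + 4c - 2d + e = 46
  a - b + c - d + e = -5/2
  e = -3
  a + b + c + d + e = -7/2
  81a + 27b + 9c + 3d + e = 567/2
Solving the system yields a = 4, b = 0, c = -4, d = -1/2, e = -3.
So q(x) = 4x^4 - 4x^2 - (1/2)x - 3.
Then q(2) = 44.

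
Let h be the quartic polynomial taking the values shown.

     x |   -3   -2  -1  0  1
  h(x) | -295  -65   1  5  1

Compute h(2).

-5

Write h(x) = ax^4 + bx^3 + cx^2 + dx + e. Substituting each data point gives a linear system:
  81a - 27b + 9c - 3d + e = -295
  16a - 8b + 4c - 2d + e = -65
  a - b + c - d + e = 1
  e = 5
  a + b + c + d + e = 1
Solving the system yields a = -2, b = 5, c = -2, d = -5, e = 5.
So h(x) = -2x^4 + 5x^3 - 2x^2 - 5x + 5.
Then h(2) = -5.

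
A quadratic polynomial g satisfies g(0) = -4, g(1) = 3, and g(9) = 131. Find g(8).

108

Write g(n) = an^2 + bn + c. Substituting each data point gives a linear system:
  c = -4
  a + b + c = 3
  81a + 9b + c = 131
Solving the system yields a = 1, b = 6, c = -4.
So g(n) = n^2 + 6n - 4.
Then g(8) = 108.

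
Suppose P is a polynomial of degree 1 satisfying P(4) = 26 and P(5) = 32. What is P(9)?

Write P(t) = at + b. Substituting each data point gives a linear system:
  4a + b = 26
  5a + b = 32
Solving the system yields a = 6, b = 2.
So P(t) = 6t + 2.
Then P(9) = 56.

56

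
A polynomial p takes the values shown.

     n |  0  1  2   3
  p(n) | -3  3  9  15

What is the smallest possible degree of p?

1

Forward differences of the values at n = 0, 1, 2, 3:
  p  : -3  3  9  15
  Δ  : 6  6  6
  Δ^2: 0  0
  Δ^3: 0
The first differences are constant (6) and nonzero, while all higher differences vanish, so the minimal degree is 1.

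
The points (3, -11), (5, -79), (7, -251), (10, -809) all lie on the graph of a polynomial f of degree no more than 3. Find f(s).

f(s) = -s^3 + 2s^2 - s + 1

Using the Lagrange interpolation formula with nodes 3, 5, 7, 10:
  L_0(s) = (s - 5)(s - 7)(s - 10) / -56
  L_1(s) = (s - 3)(s - 7)(s - 10) / 20
  L_2(s) = (s - 3)(s - 5)(s - 10) / -24
  L_3(s) = (s - 3)(s - 5)(s - 7) / 105
Then f(s) = -11·L_0(s) - 79·L_1(s) - 251·L_2(s) - 809·L_3(s).
Expanding and collecting terms gives f(s) = -s³ + 2s² - s + 1.
Check: f(10) = -809. ✓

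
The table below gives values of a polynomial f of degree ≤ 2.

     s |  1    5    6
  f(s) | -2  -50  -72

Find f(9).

-162

Write f(s) = as^2 + bs + c. Substituting each data point gives a linear system:
  a + b + c = -2
  25a + 5b + c = -50
  36a + 6b + c = -72
Solving the system yields a = -2, b = 0, c = 0.
So f(s) = -2s^2.
Then f(9) = -162.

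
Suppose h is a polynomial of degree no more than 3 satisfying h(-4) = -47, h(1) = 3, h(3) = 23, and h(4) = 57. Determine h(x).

Using the Lagrange interpolation formula with nodes -4, 1, 3, 4:
  L_0(x) = (x - 1)(x - 3)(x - 4) / -280
  L_1(x) = (x + 4)(x - 3)(x - 4) / 30
  L_2(x) = (x + 4)(x - 1)(x - 4) / -14
  L_3(x) = (x + 4)(x - 1)(x - 3) / 24
Then h(x) = -47·L_0(x) + 3·L_1(x) + 23·L_2(x) + 57·L_3(x).
Expanding and collecting terms gives h(x) = x^3 - 3x + 5.
Check: h(1) = 3. ✓

h(x) = x^3 - 3x + 5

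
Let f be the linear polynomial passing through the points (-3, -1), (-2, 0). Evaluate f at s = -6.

Using the Lagrange interpolation formula with nodes -3, -2:
  L_0(s) = (s + 2) / -1
  L_1(s) = (s + 3) / 1
Then f(s) = -1·L_0(s) + 0·L_1(s).
Expanding and collecting terms gives f(s) = s + 2.
Evaluating at s = -6: f(-6) = -4.

-4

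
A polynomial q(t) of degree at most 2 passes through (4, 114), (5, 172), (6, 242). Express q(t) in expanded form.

Write q(t) = at^2 + bt + c. Substituting each data point gives a linear system:
  16a + 4b + c = 114
  25a + 5b + c = 172
  36a + 6b + c = 242
Solving the system yields a = 6, b = 4, c = 2.
So q(t) = 6t^2 + 4t + 2.
Check: q(4) = 114. ✓

q(t) = 6t^2 + 4t + 2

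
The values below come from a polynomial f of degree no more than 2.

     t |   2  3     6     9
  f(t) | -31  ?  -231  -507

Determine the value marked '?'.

The 3 known points determine the degree-2 polynomial uniquely.
Write f(t) = at^2 + bt + c. Substituting each data point gives a linear system:
  4a + 2b + c = -31
  36a + 6b + c = -231
  81a + 9b + c = -507
Solving the system yields a = -6, b = -2, c = -3.
So f(t) = -6t^2 - 2t - 3.
Then f(3) = -63.

-63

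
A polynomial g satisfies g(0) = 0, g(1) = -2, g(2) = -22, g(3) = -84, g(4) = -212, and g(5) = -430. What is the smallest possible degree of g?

3

Forward differences of the values at x = 0, 1, 2, 3, 4, 5:
  g  : 0  -2  -22  -84  -212  -430
  Δ  : -2  -20  -62  -128  -218
  Δ^2: -18  -42  -66  -90
  Δ^3: -24  -24  -24
  Δ^4: 0  0
  Δ^5: 0
The third differences are constant (-24) and nonzero, while all higher differences vanish, so the minimal degree is 3.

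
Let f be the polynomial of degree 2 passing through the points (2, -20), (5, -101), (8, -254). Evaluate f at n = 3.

Forward differences of the values at n = 2, 5, 8:
  f  : -20  -101  -254
  Δ  : -81  -153
  Δ^2: -72
The second differences are constant, confirming degree 2.
Interpolating (Newton forward form) and evaluating at n = 3 gives f(3) = -39.

-39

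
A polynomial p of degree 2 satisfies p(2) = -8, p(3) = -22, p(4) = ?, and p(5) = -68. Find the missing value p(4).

-42

The 3 known points determine the degree-2 polynomial uniquely.
Write p(u) = au^2 + bu + c. Substituting each data point gives a linear system:
  4a + 2b + c = -8
  9a + 3b + c = -22
  25a + 5b + c = -68
Solving the system yields a = -3, b = 1, c = 2.
So p(u) = -3u^2 + u + 2.
Then p(4) = -42.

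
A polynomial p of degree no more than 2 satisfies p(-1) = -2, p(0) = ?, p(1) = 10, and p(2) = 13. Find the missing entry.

The 3 known points determine the degree-2 polynomial uniquely.
Write p(t) = at^2 + bt + c. Substituting each data point gives a linear system:
  a - b + c = -2
  a + b + c = 10
  4a + 2b + c = 13
Solving the system yields a = -1, b = 6, c = 5.
So p(t) = -t^2 + 6t + 5.
Then p(0) = 5.

5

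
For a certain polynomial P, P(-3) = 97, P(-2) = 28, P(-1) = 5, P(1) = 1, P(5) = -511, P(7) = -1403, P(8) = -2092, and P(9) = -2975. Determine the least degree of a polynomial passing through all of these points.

3

Divided differences on the nodes -3, -2, -1, 1, 5, 7, 8, 9:
  order 0: 97  28  5  1  -511  -1403  -2092  -2975
  order 1: -69  -23  -2  -128  -446  -689  -883
  order 2: 23  7  -21  -53  -81  -97
  order 3: -4  -4  -4  -4  -4
  order 4: 0  0  0  0
  order 5: 0  0  0
  order 6: 0  0
  order 7: 0
The order-3 divided differences are all -4 (nonzero) and every higher order vanishes, so the data lies on a polynomial of degree exactly 3.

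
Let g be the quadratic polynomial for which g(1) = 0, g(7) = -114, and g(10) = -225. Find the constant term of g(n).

5

Write g(n) = an^2 + bn + c. Substituting each data point gives a linear system:
  a + b + c = 0
  49a + 7b + c = -114
  100a + 10b + c = -225
Solving the system yields a = -2, b = -3, c = 5.
So g(n) = -2n² - 3n + 5.
The constant term is 5.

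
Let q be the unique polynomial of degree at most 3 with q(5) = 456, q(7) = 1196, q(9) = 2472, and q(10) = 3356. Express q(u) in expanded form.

q(u) = 3u^3 + 4u^2 - 5u + 6

Using the Lagrange interpolation formula with nodes 5, 7, 9, 10:
  L_0(u) = (u - 7)(u - 9)(u - 10) / -40
  L_1(u) = (u - 5)(u - 9)(u - 10) / 12
  L_2(u) = (u - 5)(u - 7)(u - 10) / -8
  L_3(u) = (u - 5)(u - 7)(u - 9) / 15
Then q(u) = 456·L_0(u) + 1196·L_1(u) + 2472·L_2(u) + 3356·L_3(u).
Expanding and collecting terms gives q(u) = 3u^3 + 4u^2 - 5u + 6.
Check: q(5) = 456. ✓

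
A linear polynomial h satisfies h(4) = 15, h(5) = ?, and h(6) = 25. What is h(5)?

20

On equispaced nodes a degree-1 polynomial has vanishing second forward difference, so
  h(4) - 2·h(5) + h(6) = 0.
Substituting the known values and solving for h(5):
  -2·h(5) = -40
  h(5) = 20.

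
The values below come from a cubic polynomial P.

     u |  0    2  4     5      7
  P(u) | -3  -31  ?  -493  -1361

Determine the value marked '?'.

-251

The 4 known points determine the degree-3 polynomial uniquely.
Write P(u) = au^3 + bu^2 + cu + d. Substituting each data point gives a linear system:
  d = -3
  8a + 4b + 2c + d = -31
  125a + 25b + 5c + d = -493
  343a + 49b + 7c + d = -1361
Solving the system yields a = -4, b = 0, c = 2, d = -3.
So P(u) = -4u³ + 2u - 3.
Then P(4) = -251.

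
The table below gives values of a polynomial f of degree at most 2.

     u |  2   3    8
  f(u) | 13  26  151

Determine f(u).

Using the Lagrange interpolation formula with nodes 2, 3, 8:
  L_0(u) = (u - 3)(u - 8) / 6
  L_1(u) = (u - 2)(u - 8) / -5
  L_2(u) = (u - 2)(u - 3) / 30
Then f(u) = 13·L_0(u) + 26·L_1(u) + 151·L_2(u).
Expanding and collecting terms gives f(u) = 2u^2 + 3u - 1.
Check: f(2) = 13. ✓

f(u) = 2u^2 + 3u - 1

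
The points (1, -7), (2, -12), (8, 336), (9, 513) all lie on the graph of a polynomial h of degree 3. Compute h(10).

740

Write h(x) = ax^3 + bx^2 + cx + d. Substituting each data point gives a linear system:
  a + b + c + d = -7
  8a + 4b + 2c + d = -12
  512a + 64b + 8c + d = 336
  729a + 81b + 9c + d = 513
Solving the system yields a = 1, b = -2, c = -6, d = 0.
So h(x) = x³ - 2x² - 6x.
Then h(10) = 740.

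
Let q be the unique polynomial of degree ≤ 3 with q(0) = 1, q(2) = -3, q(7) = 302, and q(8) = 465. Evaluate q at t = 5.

96

Write q(t) = at^3 + bt^2 + ct + d. Substituting each data point gives a linear system:
  d = 1
  8a + 4b + 2c + d = -3
  343a + 49b + 7c + d = 302
  512a + 64b + 8c + d = 465
Solving the system yields a = 1, b = 0, c = -6, d = 1.
So q(t) = t³ - 6t + 1.
Then q(5) = 96.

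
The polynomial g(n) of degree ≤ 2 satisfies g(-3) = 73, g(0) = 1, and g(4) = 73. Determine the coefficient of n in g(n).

Write g(n) = an^2 + bn + c. Substituting each data point gives a linear system:
  9a - 3b + c = 73
  c = 1
  16a + 4b + c = 73
Solving the system yields a = 6, b = -6, c = 1.
So g(n) = 6n^2 - 6n + 1.
The coefficient of n is -6.

-6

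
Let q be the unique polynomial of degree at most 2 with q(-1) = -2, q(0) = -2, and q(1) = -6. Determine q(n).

Write q(n) = an^2 + bn + c. Substituting each data point gives a linear system:
  a - b + c = -2
  c = -2
  a + b + c = -6
Solving the system yields a = -2, b = -2, c = -2.
So q(n) = -2n² - 2n - 2.
Check: q(0) = -2. ✓

q(n) = -2n^2 - 2n - 2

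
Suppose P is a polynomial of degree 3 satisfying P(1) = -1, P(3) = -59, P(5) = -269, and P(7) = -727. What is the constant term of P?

1

Write P(t) = at^3 + bt^2 + ct + d. Substituting each data point gives a linear system:
  a + b + c + d = -1
  27a + 9b + 3c + d = -59
  125a + 25b + 5c + d = -269
  343a + 49b + 7c + d = -727
Solving the system yields a = -2, b = -1, c = 1, d = 1.
So P(t) = -2t^3 - t^2 + t + 1.
The constant term is 1.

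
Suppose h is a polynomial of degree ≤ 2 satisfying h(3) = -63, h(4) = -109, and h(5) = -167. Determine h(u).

Write h(u) = au^2 + bu + c. Substituting each data point gives a linear system:
  9a + 3b + c = -63
  16a + 4b + c = -109
  25a + 5b + c = -167
Solving the system yields a = -6, b = -4, c = 3.
So h(u) = -6u² - 4u + 3.
Check: h(4) = -109. ✓

h(u) = -6u^2 - 4u + 3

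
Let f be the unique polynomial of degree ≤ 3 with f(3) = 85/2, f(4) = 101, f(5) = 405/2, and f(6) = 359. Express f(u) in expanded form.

f(u) = 2u^3 - (5/2)u^2 + 2u + 5

Using the Lagrange interpolation formula with nodes 3, 4, 5, 6:
  L_0(u) = (u - 4)(u - 5)(u - 6) / -6
  L_1(u) = (u - 3)(u - 5)(u - 6) / 2
  L_2(u) = (u - 3)(u - 4)(u - 6) / -2
  L_3(u) = (u - 3)(u - 4)(u - 5) / 6
Then f(u) = 85/2·L_0(u) + 101·L_1(u) + 405/2·L_2(u) + 359·L_3(u).
Expanding and collecting terms gives f(u) = 2u^3 - (5/2)u^2 + 2u + 5.
Check: f(3) = 85/2. ✓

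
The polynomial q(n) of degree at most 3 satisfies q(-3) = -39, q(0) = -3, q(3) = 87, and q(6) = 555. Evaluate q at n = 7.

Forward differences of the values at n = -3, 0, 3, 6:
  q  : -39  -3  87  555
  Δ  : 36  90  468
  Δ^2: 54  378
  Δ^3: 324
The third differences are constant, confirming degree 3.
Interpolating (Newton forward form) and evaluating at n = 7 gives q(7) = 851.

851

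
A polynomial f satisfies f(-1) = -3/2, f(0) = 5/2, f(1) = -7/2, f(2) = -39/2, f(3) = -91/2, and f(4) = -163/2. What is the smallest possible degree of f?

2

Forward differences of the values at n = -1, 0, 1, 2, 3, 4:
  f  : -3/2  5/2  -7/2  -39/2  -91/2  -163/2
  Δ  : 4  -6  -16  -26  -36
  Δ^2: -10  -10  -10  -10
  Δ^3: 0  0  0
  Δ^4: 0  0
  Δ^5: 0
The second differences are constant (-10) and nonzero, while all higher differences vanish, so the minimal degree is 2.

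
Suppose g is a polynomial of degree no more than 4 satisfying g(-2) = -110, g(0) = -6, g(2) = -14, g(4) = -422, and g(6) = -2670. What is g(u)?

g(u) = -3u^4 + 6u^3 - 2u^2 - 6

Write g(u) = au^4 + bu^3 + cu^2 + du + e. Substituting each data point gives a linear system:
  16a - 8b + 4c - 2d + e = -110
  e = -6
  16a + 8b + 4c + 2d + e = -14
  256a + 64b + 16c + 4d + e = -422
  1296a + 216b + 36c + 6d + e = -2670
Solving the system yields a = -3, b = 6, c = -2, d = 0, e = -6.
So g(u) = -3u⁴ + 6u³ - 2u² - 6.
Check: g(4) = -422. ✓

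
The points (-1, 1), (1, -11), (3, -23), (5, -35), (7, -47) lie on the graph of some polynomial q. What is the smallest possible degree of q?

Forward differences of the values at s = -1, 1, 3, 5, 7:
  q  : 1  -11  -23  -35  -47
  Δ  : -12  -12  -12  -12
  Δ^2: 0  0  0
  Δ^3: 0  0
  Δ^4: 0
The first differences are constant (-12) and nonzero, while all higher differences vanish, so the minimal degree is 1.

1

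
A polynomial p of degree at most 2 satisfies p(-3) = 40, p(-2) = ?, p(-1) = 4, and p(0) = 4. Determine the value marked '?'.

On equispaced nodes a degree-2 polynomial has vanishing third forward difference, so
  - p(-3) + 3·p(-2) - 3·p(-1) + p(0) = 0.
Substituting the known values and solving for p(-2):
  3·p(-2) = 48
  p(-2) = 16.

16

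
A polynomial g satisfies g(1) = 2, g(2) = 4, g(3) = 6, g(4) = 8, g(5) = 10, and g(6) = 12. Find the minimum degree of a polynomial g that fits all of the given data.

1

Forward differences of the values at t = 1, 2, 3, 4, 5, 6:
  g  : 2  4  6  8  10  12
  Δ  : 2  2  2  2  2
  Δ^2: 0  0  0  0
  Δ^3: 0  0  0
  Δ^4: 0  0
  Δ^5: 0
The first differences are constant (2) and nonzero, while all higher differences vanish, so the minimal degree is 1.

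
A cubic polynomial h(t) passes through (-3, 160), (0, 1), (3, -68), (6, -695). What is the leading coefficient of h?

-4

Write h(t) = at^3 + bt^2 + ct + d. Substituting each data point gives a linear system:
  -27a + 9b - 3c + d = 160
  d = 1
  27a + 9b + 3c + d = -68
  216a + 36b + 6c + d = -695
Solving the system yields a = -4, b = 5, c = -2, d = 1.
So h(t) = -4t³ + 5t² - 2t + 1.
The leading coefficient is -4.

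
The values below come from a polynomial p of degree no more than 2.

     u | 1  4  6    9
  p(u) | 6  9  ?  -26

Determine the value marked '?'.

The 3 known points determine the degree-2 polynomial uniquely.
Write p(u) = au^2 + bu + c. Substituting each data point gives a linear system:
  a + b + c = 6
  16a + 4b + c = 9
  81a + 9b + c = -26
Solving the system yields a = -1, b = 6, c = 1.
So p(u) = -u² + 6u + 1.
Then p(6) = 1.

1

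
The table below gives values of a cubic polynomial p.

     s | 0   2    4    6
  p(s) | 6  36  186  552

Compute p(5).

336

Forward differences of the values at s = 0, 2, 4, 6:
  p  : 6  36  186  552
  Δ  : 30  150  366
  Δ^2: 120  216
  Δ^3: 96
The third differences are constant, confirming degree 3.
Interpolating (Newton forward form) and evaluating at s = 5 gives p(5) = 336.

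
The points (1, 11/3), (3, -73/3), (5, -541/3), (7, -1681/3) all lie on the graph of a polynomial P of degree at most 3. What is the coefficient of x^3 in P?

Write P(x) = ax^3 + bx^2 + cx + d. Substituting each data point gives a linear system:
  a + b + c + d = 11/3
  27a + 9b + 3c + d = -73/3
  125a + 25b + 5c + d = -541/3
  343a + 49b + 7c + d = -1681/3
Solving the system yields a = -2, b = 2, c = 4, d = -1/3.
So P(x) = -2x³ + 2x² + 4x - 1/3.
The leading coefficient is -2.

-2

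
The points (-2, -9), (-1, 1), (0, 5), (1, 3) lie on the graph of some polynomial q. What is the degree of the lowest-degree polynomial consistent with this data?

2

Forward differences of the values at s = -2, -1, 0, 1:
  q  : -9  1  5  3
  Δ  : 10  4  -2
  Δ^2: -6  -6
  Δ^3: 0
The second differences are constant (-6) and nonzero, while all higher differences vanish, so the minimal degree is 2.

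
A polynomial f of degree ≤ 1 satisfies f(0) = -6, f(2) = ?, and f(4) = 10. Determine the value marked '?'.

2

The 2 known points determine the degree-1 polynomial uniquely.
Write f(s) = as + b. Substituting each data point gives a linear system:
  b = -6
  4a + b = 10
Solving the system yields a = 4, b = -6.
So f(s) = 4s - 6.
Then f(2) = 2.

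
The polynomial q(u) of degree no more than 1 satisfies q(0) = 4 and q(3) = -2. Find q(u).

Write q(u) = au + b. Substituting each data point gives a linear system:
  b = 4
  3a + b = -2
Solving the system yields a = -2, b = 4.
So q(u) = -2u + 4.
Check: q(0) = 4. ✓

q(u) = -2u + 4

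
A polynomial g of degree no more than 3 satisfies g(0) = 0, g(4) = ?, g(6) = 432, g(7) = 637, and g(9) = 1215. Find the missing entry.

160

The 4 known points determine the degree-3 polynomial uniquely.
Write g(x) = ax^3 + bx^2 + cx + d. Substituting each data point gives a linear system:
  d = 0
  216a + 36b + 6c + d = 432
  343a + 49b + 7c + d = 637
  729a + 81b + 9c + d = 1215
Solving the system yields a = 1, b = 6, c = 0, d = 0.
So g(x) = x³ + 6x².
Then g(4) = 160.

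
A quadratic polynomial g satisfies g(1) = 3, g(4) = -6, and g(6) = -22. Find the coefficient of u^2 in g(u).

-1

Write g(u) = au^2 + bu + c. Substituting each data point gives a linear system:
  a + b + c = 3
  16a + 4b + c = -6
  36a + 6b + c = -22
Solving the system yields a = -1, b = 2, c = 2.
So g(u) = -u^2 + 2u + 2.
The leading coefficient is -1.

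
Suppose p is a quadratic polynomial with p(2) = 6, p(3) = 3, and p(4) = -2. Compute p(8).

-42

Using the Lagrange interpolation formula with nodes 2, 3, 4:
  L_0(t) = (t - 3)(t - 4) / 2
  L_1(t) = (t - 2)(t - 4) / -1
  L_2(t) = (t - 2)(t - 3) / 2
Then p(t) = 6·L_0(t) + 3·L_1(t) - 2·L_2(t).
Expanding and collecting terms gives p(t) = -t² + 2t + 6.
Evaluating at t = 8: p(8) = -42.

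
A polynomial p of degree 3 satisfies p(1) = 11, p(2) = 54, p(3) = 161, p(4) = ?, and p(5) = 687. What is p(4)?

362

The 4 known points determine the degree-3 polynomial uniquely.
Write p(n) = an^3 + bn^2 + cn + d. Substituting each data point gives a linear system:
  a + b + c + d = 11
  8a + 4b + 2c + d = 54
  27a + 9b + 3c + d = 161
  125a + 25b + 5c + d = 687
Solving the system yields a = 5, b = 2, c = 2, d = 2.
So p(n) = 5n^3 + 2n^2 + 2n + 2.
Then p(4) = 362.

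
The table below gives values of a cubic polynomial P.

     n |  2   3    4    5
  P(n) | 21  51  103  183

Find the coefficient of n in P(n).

1

Write P(n) = an^3 + bn^2 + cn + d. Substituting each data point gives a linear system:
  8a + 4b + 2c + d = 21
  27a + 9b + 3c + d = 51
  64a + 16b + 4c + d = 103
  125a + 25b + 5c + d = 183
Solving the system yields a = 1, b = 2, c = 1, d = 3.
So P(n) = n^3 + 2n^2 + n + 3.
The coefficient of n is 1.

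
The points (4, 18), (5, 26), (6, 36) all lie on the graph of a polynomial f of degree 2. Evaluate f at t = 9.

Write f(t) = at^2 + bt + c. Substituting each data point gives a linear system:
  16a + 4b + c = 18
  25a + 5b + c = 26
  36a + 6b + c = 36
Solving the system yields a = 1, b = -1, c = 6.
So f(t) = t^2 - t + 6.
Then f(9) = 78.

78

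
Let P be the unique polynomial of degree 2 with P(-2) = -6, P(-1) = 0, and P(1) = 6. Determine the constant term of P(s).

4

Write P(s) = as^2 + bs + c. Substituting each data point gives a linear system:
  4a - 2b + c = -6
  a - b + c = 0
  a + b + c = 6
Solving the system yields a = -1, b = 3, c = 4.
So P(s) = -s² + 3s + 4.
The constant term is 4.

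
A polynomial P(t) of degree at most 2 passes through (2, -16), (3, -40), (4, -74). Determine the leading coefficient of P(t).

Write P(t) = at^2 + bt + c. Substituting each data point gives a linear system:
  4a + 2b + c = -16
  9a + 3b + c = -40
  16a + 4b + c = -74
Solving the system yields a = -5, b = 1, c = 2.
So P(t) = -5t^2 + t + 2.
The leading coefficient is -5.

-5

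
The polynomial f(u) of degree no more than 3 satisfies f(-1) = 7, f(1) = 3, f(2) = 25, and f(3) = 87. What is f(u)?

Using the Lagrange interpolation formula with nodes -1, 1, 2, 3:
  L_0(u) = (u - 1)(u - 2)(u - 3) / -24
  L_1(u) = (u + 1)(u - 2)(u - 3) / 4
  L_2(u) = (u + 1)(u - 1)(u - 3) / -3
  L_3(u) = (u + 1)(u - 1)(u - 2) / 8
Then f(u) = 7·L_0(u) + 3·L_1(u) + 25·L_2(u) + 87·L_3(u).
Expanding and collecting terms gives f(u) = 3u^3 + 2u^2 - 5u + 3.
Check: f(2) = 25. ✓

f(u) = 3u^3 + 2u^2 - 5u + 3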